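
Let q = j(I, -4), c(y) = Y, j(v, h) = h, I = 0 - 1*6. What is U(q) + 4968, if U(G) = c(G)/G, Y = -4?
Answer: 4969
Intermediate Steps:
I = -6 (I = 0 - 6 = -6)
c(y) = -4
q = -4
U(G) = -4/G
U(q) + 4968 = -4/(-4) + 4968 = -4*(-1/4) + 4968 = 1 + 4968 = 4969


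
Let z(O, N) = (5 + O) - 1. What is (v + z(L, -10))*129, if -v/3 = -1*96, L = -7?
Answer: 36765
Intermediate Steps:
v = 288 (v = -(-3)*96 = -3*(-96) = 288)
z(O, N) = 4 + O
(v + z(L, -10))*129 = (288 + (4 - 7))*129 = (288 - 3)*129 = 285*129 = 36765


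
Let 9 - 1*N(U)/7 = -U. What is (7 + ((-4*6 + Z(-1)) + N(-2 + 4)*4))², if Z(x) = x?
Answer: 84100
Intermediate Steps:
N(U) = 63 + 7*U (N(U) = 63 - (-7)*U = 63 + 7*U)
(7 + ((-4*6 + Z(-1)) + N(-2 + 4)*4))² = (7 + ((-4*6 - 1) + (63 + 7*(-2 + 4))*4))² = (7 + ((-24 - 1) + (63 + 7*2)*4))² = (7 + (-25 + (63 + 14)*4))² = (7 + (-25 + 77*4))² = (7 + (-25 + 308))² = (7 + 283)² = 290² = 84100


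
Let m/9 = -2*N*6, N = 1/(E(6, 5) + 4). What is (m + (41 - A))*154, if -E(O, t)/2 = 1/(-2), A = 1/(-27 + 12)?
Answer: 44968/15 ≈ 2997.9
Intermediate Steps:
A = -1/15 (A = 1/(-15) = -1/15 ≈ -0.066667)
E(O, t) = 1 (E(O, t) = -2/(-2) = -2*(-½) = 1)
N = ⅕ (N = 1/(1 + 4) = 1/5 = ⅕ ≈ 0.20000)
m = -108/5 (m = 9*(-2*⅕*6) = 9*(-⅖*6) = 9*(-12/5) = -108/5 ≈ -21.600)
(m + (41 - A))*154 = (-108/5 + (41 - 1*(-1/15)))*154 = (-108/5 + (41 + 1/15))*154 = (-108/5 + 616/15)*154 = (292/15)*154 = 44968/15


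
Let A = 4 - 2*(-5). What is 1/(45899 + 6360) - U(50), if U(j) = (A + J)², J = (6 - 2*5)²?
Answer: -47033099/52259 ≈ -900.00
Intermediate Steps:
A = 14 (A = 4 + 10 = 14)
J = 16 (J = (6 - 10)² = (-4)² = 16)
U(j) = 900 (U(j) = (14 + 16)² = 30² = 900)
1/(45899 + 6360) - U(50) = 1/(45899 + 6360) - 1*900 = 1/52259 - 900 = -47033099/52259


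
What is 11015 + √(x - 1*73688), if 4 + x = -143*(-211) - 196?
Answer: 11015 + I*√43715 ≈ 11015.0 + 209.08*I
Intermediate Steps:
x = 29973 (x = -4 + (-143*(-211) - 196) = -4 + (30173 - 196) = -4 + 29977 = 29973)
11015 + √(x - 1*73688) = 11015 + √(29973 - 1*73688) = 11015 + √(29973 - 73688) = 11015 + √(-43715) = 11015 + I*√43715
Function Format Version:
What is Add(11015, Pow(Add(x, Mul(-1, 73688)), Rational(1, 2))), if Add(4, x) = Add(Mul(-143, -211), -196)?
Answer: Add(11015, Mul(I, Pow(43715, Rational(1, 2)))) ≈ Add(11015., Mul(209.08, I))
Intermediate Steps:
x = 29973 (x = Add(-4, Add(Mul(-143, -211), -196)) = Add(-4, Add(30173, -196)) = Add(-4, 29977) = 29973)
Add(11015, Pow(Add(x, Mul(-1, 73688)), Rational(1, 2))) = Add(11015, Pow(Add(29973, Mul(-1, 73688)), Rational(1, 2))) = Add(11015, Pow(Add(29973, -73688), Rational(1, 2))) = Add(11015, Pow(-43715, Rational(1, 2))) = Add(11015, Mul(I, Pow(43715, Rational(1, 2))))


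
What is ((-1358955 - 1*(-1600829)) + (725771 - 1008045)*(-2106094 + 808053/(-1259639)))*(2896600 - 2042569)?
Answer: 639541411412100135816852/1259639 ≈ 5.0772e+17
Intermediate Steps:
((-1358955 - 1*(-1600829)) + (725771 - 1008045)*(-2106094 + 808053/(-1259639)))*(2896600 - 2042569) = ((-1358955 + 1600829) - 282274*(-2106094 + 808053*(-1/1259639)))*854031 = (241874 - 282274*(-2106094 - 808053/1259639))*854031 = (241874 - 282274*(-2652918948119/1259639))*854031 = (241874 + 748850043161342606/1259639)*854031 = (748850347835266092/1259639)*854031 = 639541411412100135816852/1259639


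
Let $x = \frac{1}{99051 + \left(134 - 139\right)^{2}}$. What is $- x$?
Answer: $- \frac{1}{99076} \approx -1.0093 \cdot 10^{-5}$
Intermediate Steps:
$x = \frac{1}{99076}$ ($x = \frac{1}{99051 + \left(-5\right)^{2}} = \frac{1}{99051 + 25} = \frac{1}{99076} \approx 1.0093 \cdot 10^{-5}$)
$- x = \left(-1\right) \frac{1}{99076} = - \frac{1}{99076}$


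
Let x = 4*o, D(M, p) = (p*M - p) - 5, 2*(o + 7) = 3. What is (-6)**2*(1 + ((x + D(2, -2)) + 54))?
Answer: 936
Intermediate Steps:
o = -11/2 (o = -7 + (1/2)*3 = -7 + 3/2 = -11/2 ≈ -5.5000)
D(M, p) = -5 - p + M*p (D(M, p) = (M*p - p) - 5 = (-p + M*p) - 5 = -5 - p + M*p)
x = -22 (x = 4*(-11/2) = -22)
(-6)**2*(1 + ((x + D(2, -2)) + 54)) = (-6)**2*(1 + ((-22 + (-5 - 1*(-2) + 2*(-2))) + 54)) = 36*(1 + ((-22 + (-5 + 2 - 4)) + 54)) = 36*(1 + ((-22 - 7) + 54)) = 36*(1 + (-29 + 54)) = 36*(1 + 25) = 36*26 = 936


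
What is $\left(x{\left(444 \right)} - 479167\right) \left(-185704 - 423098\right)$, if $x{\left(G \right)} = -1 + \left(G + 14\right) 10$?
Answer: $288930123576$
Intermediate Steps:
$x{\left(G \right)} = 139 + 10 G$ ($x{\left(G \right)} = -1 + \left(14 + G\right) 10 = -1 + \left(140 + 10 G\right) = 139 + 10 G$)
$\left(x{\left(444 \right)} - 479167\right) \left(-185704 - 423098\right) = \left(\left(139 + 10 \cdot 444\right) - 479167\right) \left(-185704 - 423098\right) = \left(\left(139 + 4440\right) - 479167\right) \left(-608802\right) = \left(4579 - 479167\right) \left(-608802\right) = \left(-474588\right) \left(-608802\right) = 288930123576$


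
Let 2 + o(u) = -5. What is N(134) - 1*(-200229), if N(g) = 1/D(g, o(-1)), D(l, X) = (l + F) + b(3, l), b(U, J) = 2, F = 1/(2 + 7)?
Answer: 245280534/1225 ≈ 2.0023e+5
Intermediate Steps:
F = ⅑ (F = 1/9 = ⅑ ≈ 0.11111)
o(u) = -7 (o(u) = -2 - 5 = -7)
D(l, X) = 19/9 + l (D(l, X) = (l + ⅑) + 2 = (⅑ + l) + 2 = 19/9 + l)
N(g) = 1/(19/9 + g)
N(134) - 1*(-200229) = 9/(19 + 9*134) - 1*(-200229) = 9/(19 + 1206) + 200229 = 9/1225 + 200229 = 245280534/1225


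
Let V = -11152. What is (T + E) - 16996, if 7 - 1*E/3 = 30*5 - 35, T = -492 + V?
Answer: -28964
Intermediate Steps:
T = -11644 (T = -492 - 11152 = -11644)
E = -324 (E = 21 - 3*(30*5 - 35) = 21 - 3*(150 - 35) = 21 - 3*115 = 21 - 345 = -324)
(T + E) - 16996 = (-11644 - 324) - 16996 = -11968 - 16996 = -28964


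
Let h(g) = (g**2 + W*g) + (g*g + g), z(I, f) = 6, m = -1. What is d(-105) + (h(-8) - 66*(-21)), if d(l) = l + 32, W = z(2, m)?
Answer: 1385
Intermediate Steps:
W = 6
d(l) = 32 + l
h(g) = 2*g**2 + 7*g (h(g) = (g**2 + 6*g) + (g*g + g) = (g**2 + 6*g) + (g**2 + g) = (g**2 + 6*g) + (g + g**2) = 2*g**2 + 7*g)
d(-105) + (h(-8) - 66*(-21)) = (32 - 105) + (-8*(7 + 2*(-8)) - 66*(-21)) = -73 + (-8*(7 - 16) + 1386) = -73 + (-8*(-9) + 1386) = -73 + (72 + 1386) = -73 + 1458 = 1385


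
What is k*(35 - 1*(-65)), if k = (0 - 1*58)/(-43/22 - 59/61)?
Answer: 7783600/3921 ≈ 1985.1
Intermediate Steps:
k = 77836/3921 (k = (0 - 58)/(-43*1/22 - 59*1/61) = -58/(-43/22 - 59/61) = -58/(-3921/1342) = -58*(-1342/3921) = 77836/3921 ≈ 19.851)
k*(35 - 1*(-65)) = 77836*(35 - 1*(-65))/3921 = 77836*(35 + 65)/3921 = (77836/3921)*100 = 7783600/3921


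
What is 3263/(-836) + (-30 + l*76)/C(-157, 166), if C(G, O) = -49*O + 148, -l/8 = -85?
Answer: -3147169/303468 ≈ -10.371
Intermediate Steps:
l = 680 (l = -8*(-85) = 680)
C(G, O) = 148 - 49*O
3263/(-836) + (-30 + l*76)/C(-157, 166) = 3263/(-836) + (-30 + 680*76)/(148 - 49*166) = 3263*(-1/836) + (-30 + 51680)/(148 - 8134) = -3263/836 + 51650/(-7986) = -3263/836 + 51650*(-1/7986) = -3263/836 - 25825/3993 = -3147169/303468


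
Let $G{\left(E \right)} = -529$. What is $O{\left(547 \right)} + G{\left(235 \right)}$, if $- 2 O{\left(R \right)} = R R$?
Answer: $- \frac{300267}{2} \approx -1.5013 \cdot 10^{5}$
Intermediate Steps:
$O{\left(R \right)} = - \frac{R^{2}}{2}$ ($O{\left(R \right)} = - \frac{R R}{2} = - \frac{R^{2}}{2}$)
$O{\left(547 \right)} + G{\left(235 \right)} = - \frac{547^{2}}{2} - 529 = \left(- \frac{1}{2}\right) 299209 - 529 = - \frac{299209}{2} - 529 = - \frac{300267}{2}$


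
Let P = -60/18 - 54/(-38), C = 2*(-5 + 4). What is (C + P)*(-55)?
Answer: 12265/57 ≈ 215.18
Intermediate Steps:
C = -2 (C = 2*(-1) = -2)
P = -109/57 (P = -60*1/18 - 54*(-1/38) = -10/3 + 27/19 = -109/57 ≈ -1.9123)
(C + P)*(-55) = (-2 - 109/57)*(-55) = -223/57*(-55) = 12265/57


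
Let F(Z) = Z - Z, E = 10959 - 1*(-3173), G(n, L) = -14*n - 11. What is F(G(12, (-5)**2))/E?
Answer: 0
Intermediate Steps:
G(n, L) = -11 - 14*n
E = 14132 (E = 10959 + 3173 = 14132)
F(Z) = 0
F(G(12, (-5)**2))/E = 0/14132 = 0*(1/14132) = 0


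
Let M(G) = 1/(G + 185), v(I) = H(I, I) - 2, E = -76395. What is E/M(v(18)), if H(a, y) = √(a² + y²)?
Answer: -13980285 - 1375110*√2 ≈ -1.5925e+7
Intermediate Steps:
v(I) = -2 + √2*√(I²) (v(I) = √(I² + I²) - 2 = √(2*I²) - 2 = √2*√(I²) - 2 = -2 + √2*√(I²))
M(G) = 1/(185 + G)
E/M(v(18)) = -(13980285 + 76395*√2*√(18²)) = -(13980285 + 76395*√2*√324) = -(13980285 + 76395*√2*18) = -(13980285 + 1375110*√2) = -76395*(183 + 18*√2) = -13980285 - 1375110*√2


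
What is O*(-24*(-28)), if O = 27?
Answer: 18144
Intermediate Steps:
O*(-24*(-28)) = 27*(-24*(-28)) = 27*672 = 18144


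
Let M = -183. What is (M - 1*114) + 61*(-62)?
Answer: -4079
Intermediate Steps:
(M - 1*114) + 61*(-62) = (-183 - 1*114) + 61*(-62) = (-183 - 114) - 3782 = -297 - 3782 = -4079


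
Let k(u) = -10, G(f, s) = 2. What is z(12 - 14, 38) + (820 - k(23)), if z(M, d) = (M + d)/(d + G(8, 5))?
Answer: 8309/10 ≈ 830.90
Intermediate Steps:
z(M, d) = (M + d)/(2 + d) (z(M, d) = (M + d)/(d + 2) = (M + d)/(2 + d))
z(12 - 14, 38) + (820 - k(23)) = ((12 - 14) + 38)/(2 + 38) + (820 - 1*(-10)) = (-2 + 38)/40 + (820 + 10) = (1/40)*36 + 830 = 9/10 + 830 = 8309/10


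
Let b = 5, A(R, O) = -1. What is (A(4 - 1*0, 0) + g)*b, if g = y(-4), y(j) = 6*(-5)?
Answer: -155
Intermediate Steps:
y(j) = -30
g = -30
(A(4 - 1*0, 0) + g)*b = (-1 - 30)*5 = -31*5 = -155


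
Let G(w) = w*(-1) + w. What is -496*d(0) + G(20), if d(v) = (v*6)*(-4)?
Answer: 0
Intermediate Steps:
G(w) = 0 (G(w) = -w + w = 0)
d(v) = -24*v (d(v) = (6*v)*(-4) = -24*v)
-496*d(0) + G(20) = -(-11904)*0 + 0 = -496*0 + 0 = 0 + 0 = 0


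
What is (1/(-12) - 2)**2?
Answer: 625/144 ≈ 4.3403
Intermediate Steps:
(1/(-12) - 2)**2 = (-1/12 - 2)**2 = (-25/12)**2 = 625/144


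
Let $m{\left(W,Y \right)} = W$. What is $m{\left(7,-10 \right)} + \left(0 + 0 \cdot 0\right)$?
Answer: $7$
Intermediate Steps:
$m{\left(7,-10 \right)} + \left(0 + 0 \cdot 0\right) = 7 + \left(0 + 0 \cdot 0\right) = 7 + \left(0 + 0\right) = 7 + 0 = 7$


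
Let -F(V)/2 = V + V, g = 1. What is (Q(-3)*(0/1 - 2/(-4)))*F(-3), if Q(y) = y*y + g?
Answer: 60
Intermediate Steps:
F(V) = -4*V (F(V) = -2*(V + V) = -4*V)
Q(y) = 1 + y² (Q(y) = y*y + 1 = y² + 1 = 1 + y²)
(Q(-3)*(0/1 - 2/(-4)))*F(-3) = ((1 + (-3)²)*(0/1 - 2/(-4)))*(-4*(-3)) = ((1 + 9)*(0*1 - 2*(-¼)))*12 = (10*(0 + ½))*12 = (10*(½))*12 = 5*12 = 60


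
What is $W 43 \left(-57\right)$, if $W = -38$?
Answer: $93138$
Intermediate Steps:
$W 43 \left(-57\right) = \left(-38\right) 43 \left(-57\right) = \left(-1634\right) \left(-57\right) = 93138$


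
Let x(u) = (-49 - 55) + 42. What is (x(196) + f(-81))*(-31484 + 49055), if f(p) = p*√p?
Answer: -1089402 - 12809259*I ≈ -1.0894e+6 - 1.2809e+7*I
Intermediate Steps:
f(p) = p^(3/2)
x(u) = -62 (x(u) = -104 + 42 = -62)
(x(196) + f(-81))*(-31484 + 49055) = (-62 + (-81)^(3/2))*(-31484 + 49055) = (-62 - 729*I)*17571 = -1089402 - 12809259*I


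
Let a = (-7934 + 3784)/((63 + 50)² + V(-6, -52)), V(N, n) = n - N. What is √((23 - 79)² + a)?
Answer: √507586349694/12723 ≈ 55.997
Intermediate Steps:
a = -4150/12723 (a = (-7934 + 3784)/((63 + 50)² + (-52 - 1*(-6))) = -4150/(113² + (-52 + 6)) = -4150/(12769 - 46) = -4150/12723 ≈ -0.32618)
√((23 - 79)² + a) = √((23 - 79)² - 4150/12723) = √((-56)² - 4150/12723) = √(3136 - 4150/12723) = √(39895178/12723) = √507586349694/12723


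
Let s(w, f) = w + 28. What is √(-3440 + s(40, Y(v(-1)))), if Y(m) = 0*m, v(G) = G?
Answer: 2*I*√843 ≈ 58.069*I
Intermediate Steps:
Y(m) = 0
s(w, f) = 28 + w
√(-3440 + s(40, Y(v(-1)))) = √(-3440 + (28 + 40)) = √(-3440 + 68) = √(-3372) = 2*I*√843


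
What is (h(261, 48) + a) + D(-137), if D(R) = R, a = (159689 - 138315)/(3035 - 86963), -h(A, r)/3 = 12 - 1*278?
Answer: 27727517/41964 ≈ 660.75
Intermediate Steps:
h(A, r) = 798 (h(A, r) = -3*(12 - 1*278) = -3*(12 - 278) = -3*(-266) = 798)
a = -10687/41964 (a = 21374/(-83928) = 21374*(-1/83928) = -10687/41964 ≈ -0.25467)
(h(261, 48) + a) + D(-137) = (798 - 10687/41964) - 137 = 33476585/41964 - 137 = 27727517/41964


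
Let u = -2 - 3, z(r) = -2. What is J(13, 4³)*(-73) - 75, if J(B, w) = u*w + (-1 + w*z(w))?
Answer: 32702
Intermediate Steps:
u = -5
J(B, w) = -1 - 7*w (J(B, w) = -5*w + (-1 + w*(-2)) = -5*w + (-1 - 2*w) = -1 - 7*w)
J(13, 4³)*(-73) - 75 = (-1 - 7*4³)*(-73) - 75 = (-1 - 7*64)*(-73) - 75 = (-1 - 448)*(-73) - 75 = -449*(-73) - 75 = 32777 - 75 = 32702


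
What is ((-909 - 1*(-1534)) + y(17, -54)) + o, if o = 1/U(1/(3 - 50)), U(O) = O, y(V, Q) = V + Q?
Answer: 541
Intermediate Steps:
y(V, Q) = Q + V
o = -47 (o = 1/(1/(3 - 50)) = 1/(1/(-47)) = 1/(-1/47) = -47)
((-909 - 1*(-1534)) + y(17, -54)) + o = ((-909 - 1*(-1534)) + (-54 + 17)) - 47 = ((-909 + 1534) - 37) - 47 = (625 - 37) - 47 = 588 - 47 = 541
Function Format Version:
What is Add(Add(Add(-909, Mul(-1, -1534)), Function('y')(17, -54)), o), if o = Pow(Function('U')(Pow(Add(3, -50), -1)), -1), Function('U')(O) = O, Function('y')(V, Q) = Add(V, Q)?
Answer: 541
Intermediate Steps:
Function('y')(V, Q) = Add(Q, V)
o = -47 (o = Pow(Pow(Add(3, -50), -1), -1) = Pow(Pow(-47, -1), -1) = Pow(Rational(-1, 47), -1) = -47)
Add(Add(Add(-909, Mul(-1, -1534)), Function('y')(17, -54)), o) = Add(Add(Add(-909, Mul(-1, -1534)), Add(-54, 17)), -47) = Add(Add(Add(-909, 1534), -37), -47) = Add(Add(625, -37), -47) = Add(588, -47) = 541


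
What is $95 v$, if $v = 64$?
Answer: $6080$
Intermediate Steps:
$95 v = 95 \cdot 64 = 6080$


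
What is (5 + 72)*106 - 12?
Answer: 8150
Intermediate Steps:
(5 + 72)*106 - 12 = 77*106 - 12 = 8162 - 12 = 8150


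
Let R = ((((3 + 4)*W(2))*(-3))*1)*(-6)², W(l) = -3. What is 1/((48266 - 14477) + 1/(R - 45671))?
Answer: 43403/1466543966 ≈ 2.9595e-5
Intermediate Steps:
R = 2268 (R = ((((3 + 4)*(-3))*(-3))*1)*(-6)² = (((7*(-3))*(-3))*1)*36 = (-21*(-3)*1)*36 = (63*1)*36 = 63*36 = 2268)
1/((48266 - 14477) + 1/(R - 45671)) = 1/((48266 - 14477) + 1/(2268 - 45671)) = 1/(33789 + 1/(-43403)) = 1/(33789 - 1/43403) = 1/(1466543966/43403) = 43403/1466543966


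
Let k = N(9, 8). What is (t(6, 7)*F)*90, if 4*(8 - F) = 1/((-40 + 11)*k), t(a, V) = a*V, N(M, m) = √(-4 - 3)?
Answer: 30240 - 135*I*√7/29 ≈ 30240.0 - 12.316*I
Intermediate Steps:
N(M, m) = I*√7 (N(M, m) = √(-7) = I*√7)
k = I*√7 ≈ 2.6458*I
t(a, V) = V*a
F = 8 - I*√7/812 (F = 8 - 1/(4*(-40 + 11)*(I*√7)) = 8 - (-I*√7/7)/(4*(-29)) = 8 - (-1)*(-I*√7/7)/116 = 8 - I*√7/812 ≈ 8.0 - 0.0032583*I)
(t(6, 7)*F)*90 = ((7*6)*(8 - I*√7/812))*90 = (42*(8 - I*√7/812))*90 = (336 - 3*I*√7/58)*90 = 30240 - 135*I*√7/29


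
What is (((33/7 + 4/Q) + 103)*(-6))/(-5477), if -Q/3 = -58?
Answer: 131224/1111831 ≈ 0.11803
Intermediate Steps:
Q = 174 (Q = -3*(-58) = 174)
(((33/7 + 4/Q) + 103)*(-6))/(-5477) = (((33/7 + 4/174) + 103)*(-6))/(-5477) = (((33*(1/7) + 4*(1/174)) + 103)*(-6))*(-1/5477) = (((33/7 + 2/87) + 103)*(-6))*(-1/5477) = ((2885/609 + 103)*(-6))*(-1/5477) = ((65612/609)*(-6))*(-1/5477) = -131224/203*(-1/5477) = 131224/1111831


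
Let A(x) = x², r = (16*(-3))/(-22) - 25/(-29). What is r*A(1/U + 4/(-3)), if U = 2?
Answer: 24275/11484 ≈ 2.1138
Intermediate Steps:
r = 971/319 (r = -48*(-1/22) - 25*(-1/29) = 24/11 + 25/29 = 971/319 ≈ 3.0439)
r*A(1/U + 4/(-3)) = 971*(1/2 + 4/(-3))²/319 = 971*(1*(½) + 4*(-⅓))²/319 = 971*(½ - 4/3)²/319 = 971*(-⅚)²/319 = (971/319)*(25/36) = 24275/11484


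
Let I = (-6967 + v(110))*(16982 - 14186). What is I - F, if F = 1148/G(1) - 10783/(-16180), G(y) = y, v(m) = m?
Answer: -310224328383/16180 ≈ -1.9173e+7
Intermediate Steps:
I = -19172172 (I = (-6967 + 110)*(16982 - 14186) = -6857*2796 = -19172172)
F = 18585423/16180 (F = 1148/1 - 10783/(-16180) = 1148*1 - 10783*(-1/16180) = 1148 + 10783/16180 = 18585423/16180 ≈ 1148.7)
I - F = -19172172 - 1*18585423/16180 = -19172172 - 18585423/16180 = -310224328383/16180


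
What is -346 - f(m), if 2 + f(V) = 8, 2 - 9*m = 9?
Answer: -352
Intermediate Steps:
m = -7/9 (m = 2/9 - 1/9*9 = 2/9 - 1 = -7/9 ≈ -0.77778)
f(V) = 6 (f(V) = -2 + 8 = 6)
-346 - f(m) = -346 - 1*6 = -346 - 6 = -352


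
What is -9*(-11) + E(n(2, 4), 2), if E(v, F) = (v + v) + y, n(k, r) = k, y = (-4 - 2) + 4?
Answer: 101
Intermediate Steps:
y = -2 (y = -6 + 4 = -2)
E(v, F) = -2 + 2*v (E(v, F) = (v + v) - 2 = 2*v - 2 = -2 + 2*v)
-9*(-11) + E(n(2, 4), 2) = -9*(-11) + (-2 + 2*2) = 99 + (-2 + 4) = 99 + 2 = 101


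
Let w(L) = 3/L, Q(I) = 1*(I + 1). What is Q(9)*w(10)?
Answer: 3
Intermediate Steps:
Q(I) = 1 + I (Q(I) = 1*(1 + I) = 1 + I)
Q(9)*w(10) = (1 + 9)*(3/10) = 10*(3*(⅒)) = 10*(3/10) = 3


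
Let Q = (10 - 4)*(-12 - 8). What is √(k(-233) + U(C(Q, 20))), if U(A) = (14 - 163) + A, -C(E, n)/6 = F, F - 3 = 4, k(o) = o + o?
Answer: 3*I*√73 ≈ 25.632*I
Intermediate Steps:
Q = -120 (Q = 6*(-20) = -120)
k(o) = 2*o
F = 7 (F = 3 + 4 = 7)
C(E, n) = -42 (C(E, n) = -6*7 = -42)
U(A) = -149 + A
√(k(-233) + U(C(Q, 20))) = √(2*(-233) + (-149 - 42)) = √(-466 - 191) = √(-657) = 3*I*√73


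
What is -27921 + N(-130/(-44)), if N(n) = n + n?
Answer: -307066/11 ≈ -27915.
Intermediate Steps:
N(n) = 2*n
-27921 + N(-130/(-44)) = -27921 + 2*(-130/(-44)) = -27921 + 2*(-130*(-1/44)) = -27921 + 2*(65/22) = -27921 + 65/11 = -307066/11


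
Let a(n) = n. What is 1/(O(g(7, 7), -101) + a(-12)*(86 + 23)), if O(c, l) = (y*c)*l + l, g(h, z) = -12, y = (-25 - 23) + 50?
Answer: 1/1015 ≈ 0.00098522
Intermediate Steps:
y = 2 (y = -48 + 50 = 2)
O(c, l) = l + 2*c*l (O(c, l) = (2*c)*l + l = 2*c*l + l = l + 2*c*l)
1/(O(g(7, 7), -101) + a(-12)*(86 + 23)) = 1/(-101*(1 + 2*(-12)) - 12*(86 + 23)) = 1/(-101*(1 - 24) - 12*109) = 1/(-101*(-23) - 1308) = 1/(2323 - 1308) = 1/1015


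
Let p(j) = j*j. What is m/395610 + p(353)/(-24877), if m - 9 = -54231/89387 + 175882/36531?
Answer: -80485881304969706744/16068346706474167545 ≈ -5.0090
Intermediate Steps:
m = 43129020146/3265396497 (m = 9 + (-54231/89387 + 175882/36531) = 9 + 13740451673/3265396497 = 43129020146/3265396497 ≈ 13.208)
p(j) = j²
m/395610 + p(353)/(-24877) = (43129020146/3265396497)/395610 + 353²/(-24877) = (43129020146/3265396497)*(1/395610) + 124609*(-1/24877) = 21564510073/645911754089085 - 124609/24877 = -80485881304969706744/16068346706474167545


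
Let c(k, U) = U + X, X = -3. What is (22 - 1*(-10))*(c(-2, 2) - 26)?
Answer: -864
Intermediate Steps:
c(k, U) = -3 + U (c(k, U) = U - 3 = -3 + U)
(22 - 1*(-10))*(c(-2, 2) - 26) = (22 - 1*(-10))*((-3 + 2) - 26) = (22 + 10)*(-1 - 26) = 32*(-27) = -864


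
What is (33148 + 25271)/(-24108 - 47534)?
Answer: -58419/71642 ≈ -0.81543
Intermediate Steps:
(33148 + 25271)/(-24108 - 47534) = 58419/(-71642) = 58419*(-1/71642) = -58419/71642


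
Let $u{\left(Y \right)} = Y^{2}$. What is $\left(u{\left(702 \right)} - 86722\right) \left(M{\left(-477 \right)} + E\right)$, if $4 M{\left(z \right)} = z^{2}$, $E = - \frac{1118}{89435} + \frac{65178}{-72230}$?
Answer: $\frac{962668916340134687}{41676710} \approx 2.3098 \cdot 10^{10}$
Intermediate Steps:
$E = - \frac{19064347}{20838355}$ ($E = \left(-1118\right) \frac{1}{89435} + 65178 \left(- \frac{1}{72230}\right) = - \frac{1118}{89435} - \frac{32589}{36115} = - \frac{19064347}{20838355} \approx -0.91487$)
$M{\left(z \right)} = \frac{z^{2}}{4}$
$\left(u{\left(702 \right)} - 86722\right) \left(M{\left(-477 \right)} + E\right) = \left(702^{2} - 86722\right) \left(\frac{\left(-477\right)^{2}}{4} - \frac{19064347}{20838355}\right) = \left(492804 - 86722\right) \left(\frac{1}{4} \cdot 227529 - \frac{19064347}{20838355}\right) = 406082 \left(\frac{227529}{4} - \frac{19064347}{20838355}\right) = 406082 \cdot \frac{4741253817407}{83353420} = \frac{962668916340134687}{41676710}$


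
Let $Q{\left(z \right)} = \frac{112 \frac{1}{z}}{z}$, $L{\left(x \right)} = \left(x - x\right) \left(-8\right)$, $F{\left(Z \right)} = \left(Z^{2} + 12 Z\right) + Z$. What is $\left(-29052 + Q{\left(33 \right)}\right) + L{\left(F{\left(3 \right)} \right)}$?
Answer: $- \frac{31637516}{1089} \approx -29052.0$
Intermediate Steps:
$F{\left(Z \right)} = Z^{2} + 13 Z$
$L{\left(x \right)} = 0$ ($L{\left(x \right)} = 0 \left(-8\right) = 0$)
$Q{\left(z \right)} = \frac{112}{z^{2}}$
$\left(-29052 + Q{\left(33 \right)}\right) + L{\left(F{\left(3 \right)} \right)} = \left(-29052 + \frac{112}{1089}\right) + 0 = - \frac{31637516}{1089} + 0 = - \frac{31637516}{1089}$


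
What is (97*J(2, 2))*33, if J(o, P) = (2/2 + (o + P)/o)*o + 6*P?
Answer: 57618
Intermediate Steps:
J(o, P) = 6*P + o*(1 + (P + o)/o) (J(o, P) = (2*(½) + (P + o)/o)*o + 6*P = (1 + (P + o)/o)*o + 6*P = o*(1 + (P + o)/o) + 6*P = 6*P + o*(1 + (P + o)/o))
(97*J(2, 2))*33 = (97*(2*2 + 7*2))*33 = (97*(4 + 14))*33 = (97*18)*33 = 1746*33 = 57618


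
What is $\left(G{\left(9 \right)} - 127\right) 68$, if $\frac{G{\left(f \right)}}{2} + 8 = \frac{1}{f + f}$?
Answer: $- \frac{87448}{9} \approx -9716.4$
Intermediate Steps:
$G{\left(f \right)} = -16 + \frac{1}{f}$ ($G{\left(f \right)} = -16 + \frac{2}{f + f} = -16 + \frac{2}{2 f} = -16 + 2 \frac{1}{2 f} = -16 + \frac{1}{f}$)
$\left(G{\left(9 \right)} - 127\right) 68 = \left(\left(-16 + \frac{1}{9}\right) - 127\right) 68 = \left(- \frac{143}{9} - 127\right) 68 = \left(- \frac{1286}{9}\right) 68 = - \frac{87448}{9}$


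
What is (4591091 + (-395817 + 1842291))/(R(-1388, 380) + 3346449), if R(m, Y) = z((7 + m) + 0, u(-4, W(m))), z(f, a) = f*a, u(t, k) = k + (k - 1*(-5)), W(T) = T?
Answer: 1207513/1434640 ≈ 0.84168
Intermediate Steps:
u(t, k) = 5 + 2*k (u(t, k) = k + (k + 5) = k + (5 + k) = 5 + 2*k)
z(f, a) = a*f
R(m, Y) = (5 + 2*m)*(7 + m) (R(m, Y) = (5 + 2*m)*((7 + m) + 0) = (5 + 2*m)*(7 + m))
(4591091 + (-395817 + 1842291))/(R(-1388, 380) + 3346449) = (4591091 + (-395817 + 1842291))/((5 + 2*(-1388))*(7 - 1388) + 3346449) = (4591091 + 1446474)/((5 - 2776)*(-1381) + 3346449) = 6037565/(-2771*(-1381) + 3346449) = 6037565/(3826751 + 3346449) = 6037565/7173200 = 6037565*(1/7173200) = 1207513/1434640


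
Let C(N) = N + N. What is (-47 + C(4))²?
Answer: 1521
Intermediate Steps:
C(N) = 2*N
(-47 + C(4))² = (-47 + 2*4)² = (-47 + 8)² = (-39)² = 1521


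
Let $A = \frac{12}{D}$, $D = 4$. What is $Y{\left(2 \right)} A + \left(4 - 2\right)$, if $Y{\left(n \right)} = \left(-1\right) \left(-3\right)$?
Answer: $11$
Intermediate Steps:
$A = 3$ ($A = \frac{12}{4} = 12 \cdot \frac{1}{4} = 3$)
$Y{\left(n \right)} = 3$
$Y{\left(2 \right)} A + \left(4 - 2\right) = 3 \cdot 3 + \left(4 - 2\right) = 9 + 2 = 11$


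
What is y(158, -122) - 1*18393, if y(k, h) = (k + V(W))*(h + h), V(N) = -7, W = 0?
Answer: -55237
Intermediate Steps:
y(k, h) = 2*h*(-7 + k) (y(k, h) = (k - 7)*(h + h) = (-7 + k)*(2*h) = 2*h*(-7 + k))
y(158, -122) - 1*18393 = 2*(-122)*(-7 + 158) - 1*18393 = 2*(-122)*151 - 18393 = -36844 - 18393 = -55237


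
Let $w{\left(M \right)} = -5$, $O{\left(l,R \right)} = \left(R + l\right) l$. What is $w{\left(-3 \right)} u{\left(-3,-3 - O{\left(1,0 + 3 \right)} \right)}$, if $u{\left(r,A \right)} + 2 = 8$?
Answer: $-30$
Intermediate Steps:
$O{\left(l,R \right)} = l \left(R + l\right)$
$u{\left(r,A \right)} = 6$ ($u{\left(r,A \right)} = -2 + 8 = 6$)
$w{\left(-3 \right)} u{\left(-3,-3 - O{\left(1,0 + 3 \right)} \right)} = \left(-5\right) 6 = -30$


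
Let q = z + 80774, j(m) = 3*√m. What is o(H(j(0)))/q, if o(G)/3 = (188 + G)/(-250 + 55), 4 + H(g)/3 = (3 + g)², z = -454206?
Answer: 203/24273080 ≈ 8.3632e-6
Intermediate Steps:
q = -373432 (q = -454206 + 80774 = -373432)
H(g) = -12 + 3*(3 + g)²
o(G) = -188/65 - G/65 (o(G) = 3*((188 + G)/(-250 + 55)) = 3*((188 + G)/(-195)) = 3*((188 + G)*(-1/195)) = 3*(-188/195 - G/195) = -188/65 - G/65)
o(H(j(0)))/q = (-188/65 - (-12 + 3*(3 + 3*√0)²)/65)/(-373432) = (-188/65 - (-12 + 3*(3 + 3*0)²)/65)*(-1/373432) = (-188/65 - (-12 + 3*(3 + 0)²)/65)*(-1/373432) = (-188/65 - (-12 + 3*3²)/65)*(-1/373432) = (-188/65 - (-12 + 3*9)/65)*(-1/373432) = (-188/65 - (-12 + 27)/65)*(-1/373432) = (-188/65 - 1/65*15)*(-1/373432) = (-188/65 - 3/13)*(-1/373432) = -203/65*(-1/373432) = 203/24273080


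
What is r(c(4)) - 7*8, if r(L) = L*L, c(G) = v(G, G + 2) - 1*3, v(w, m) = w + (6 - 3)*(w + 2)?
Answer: 305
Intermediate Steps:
v(w, m) = 6 + 4*w (v(w, m) = w + 3*(2 + w) = w + (6 + 3*w) = 6 + 4*w)
c(G) = 3 + 4*G (c(G) = (6 + 4*G) - 1*3 = (6 + 4*G) - 3 = 3 + 4*G)
r(L) = L**2
r(c(4)) - 7*8 = (3 + 4*4)**2 - 7*8 = (3 + 16)**2 - 56 = 19**2 - 56 = 361 - 56 = 305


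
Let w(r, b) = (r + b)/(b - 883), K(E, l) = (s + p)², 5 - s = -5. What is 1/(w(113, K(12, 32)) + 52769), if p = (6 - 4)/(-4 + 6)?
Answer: 127/6701624 ≈ 1.8951e-5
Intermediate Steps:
s = 10 (s = 5 - 1*(-5) = 5 + 5 = 10)
p = 1 (p = 2/2 = 2*(½) = 1)
K(E, l) = 121 (K(E, l) = (10 + 1)² = 11² = 121)
w(r, b) = (b + r)/(-883 + b)
1/(w(113, K(12, 32)) + 52769) = 1/((121 + 113)/(-883 + 121) + 52769) = 1/(234/(-762) + 52769) = 1/(-1/762*234 + 52769) = 1/(-39/127 + 52769) = 1/(6701624/127) = 127/6701624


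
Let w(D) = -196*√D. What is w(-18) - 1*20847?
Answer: -20847 - 588*I*√2 ≈ -20847.0 - 831.56*I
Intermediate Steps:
w(-18) - 1*20847 = -588*I*√2 - 1*20847 = -588*I*√2 - 20847 = -20847 - 588*I*√2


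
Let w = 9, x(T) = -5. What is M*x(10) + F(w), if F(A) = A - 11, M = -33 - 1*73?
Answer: 528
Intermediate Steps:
M = -106 (M = -33 - 73 = -106)
F(A) = -11 + A
M*x(10) + F(w) = -106*(-5) + (-11 + 9) = 530 - 2 = 528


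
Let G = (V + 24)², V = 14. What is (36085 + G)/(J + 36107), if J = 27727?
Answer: 37529/63834 ≈ 0.58792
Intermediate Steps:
G = 1444 (G = (14 + 24)² = 38² = 1444)
(36085 + G)/(J + 36107) = (36085 + 1444)/(27727 + 36107) = 37529/63834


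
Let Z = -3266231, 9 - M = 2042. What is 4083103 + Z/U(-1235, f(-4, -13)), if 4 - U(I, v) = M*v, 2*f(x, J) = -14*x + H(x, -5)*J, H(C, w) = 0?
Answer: 232439621353/56928 ≈ 4.0830e+6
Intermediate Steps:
M = -2033 (M = 9 - 1*2042 = 9 - 2042 = -2033)
f(x, J) = -7*x (f(x, J) = (-14*x + 0*J)/2 = (-14*x + 0)/2 = (-14*x)/2 = -7*x)
U(I, v) = 4 + 2033*v (U(I, v) = 4 - (-2033)*v = 4 + 2033*v)
4083103 + Z/U(-1235, f(-4, -13)) = 4083103 - 3266231/(4 + 2033*(-7*(-4))) = 4083103 - 3266231/(4 + 2033*28) = 4083103 - 3266231/(4 + 56924) = 4083103 - 3266231/56928 = 232439621353/56928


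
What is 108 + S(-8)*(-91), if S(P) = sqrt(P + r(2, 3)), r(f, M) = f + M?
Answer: 108 - 91*I*sqrt(3) ≈ 108.0 - 157.62*I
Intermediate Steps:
r(f, M) = M + f
S(P) = sqrt(5 + P) (S(P) = sqrt(P + (3 + 2)) = sqrt(P + 5) = sqrt(5 + P))
108 + S(-8)*(-91) = 108 + sqrt(5 - 8)*(-91) = 108 + sqrt(-3)*(-91) = 108 + (I*sqrt(3))*(-91) = 108 - 91*I*sqrt(3)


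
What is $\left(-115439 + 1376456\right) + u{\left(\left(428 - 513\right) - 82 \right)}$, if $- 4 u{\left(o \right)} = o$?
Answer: $\frac{5044235}{4} \approx 1.2611 \cdot 10^{6}$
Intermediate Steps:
$u{\left(o \right)} = - \frac{o}{4}$
$\left(-115439 + 1376456\right) + u{\left(\left(428 - 513\right) - 82 \right)} = \left(-115439 + 1376456\right) - \frac{\left(428 - 513\right) - 82}{4} = 1261017 - \frac{-85 - 82}{4} = 1261017 - - \frac{167}{4} = 1261017 + \frac{167}{4} = \frac{5044235}{4}$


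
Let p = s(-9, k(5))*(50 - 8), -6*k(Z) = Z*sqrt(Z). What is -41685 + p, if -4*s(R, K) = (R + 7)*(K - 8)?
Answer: -41853 - 35*sqrt(5)/2 ≈ -41892.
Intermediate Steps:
k(Z) = -Z**(3/2)/6 (k(Z) = -Z*sqrt(Z)/6 = -Z**(3/2)/6)
s(R, K) = -(-8 + K)*(7 + R)/4 (s(R, K) = -(R + 7)*(K - 8)/4 = -(7 + R)*(-8 + K)/4 = -(-8 + K)*(7 + R)/4)
p = -168 - 35*sqrt(5)/2 (p = (14 + 2*(-9) - (-7)*5**(3/2)/24 - 1/4*(-5*sqrt(5)/6)*(-9))*(50 - 8) = (14 - 18 - (-7)*5*sqrt(5)/24 - 1/4*(-5*sqrt(5)/6)*(-9))*42 = (14 - 18 - (-35)*sqrt(5)/24 - 1/4*(-5*sqrt(5)/6)*(-9))*42 = (14 - 18 + 35*sqrt(5)/24 - 15*sqrt(5)/8)*42 = (-4 - 5*sqrt(5)/12)*42 = -168 - 35*sqrt(5)/2 ≈ -207.13)
-41685 + p = -41685 + (-168 - 35*sqrt(5)/2) = -41853 - 35*sqrt(5)/2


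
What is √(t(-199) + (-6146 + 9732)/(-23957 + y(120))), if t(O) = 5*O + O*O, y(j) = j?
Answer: 14*√924942777/2167 ≈ 196.48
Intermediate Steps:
t(O) = O² + 5*O (t(O) = 5*O + O² = O² + 5*O)
√(t(-199) + (-6146 + 9732)/(-23957 + y(120))) = √(-199*(5 - 199) + (-6146 + 9732)/(-23957 + 120)) = √(-199*(-194) + 3586/(-23837)) = √(38606 + 3586*(-1/23837)) = √(38606 - 326/2167) = √(83658876/2167) = 14*√924942777/2167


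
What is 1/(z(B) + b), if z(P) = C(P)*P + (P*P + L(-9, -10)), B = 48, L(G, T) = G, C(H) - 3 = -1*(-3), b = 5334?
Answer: 1/7917 ≈ 0.00012631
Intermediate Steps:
C(H) = 6 (C(H) = 3 - 1*(-3) = 3 + 3 = 6)
z(P) = -9 + P² + 6*P (z(P) = 6*P + (P*P - 9) = 6*P + (P² - 9) = 6*P + (-9 + P²) = -9 + P² + 6*P)
1/(z(B) + b) = 1/((-9 + 48² + 6*48) + 5334) = 1/((-9 + 2304 + 288) + 5334) = 1/(2583 + 5334) = 1/7917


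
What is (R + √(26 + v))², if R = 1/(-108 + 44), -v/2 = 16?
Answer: (1 - 64*I*√6)²/4096 ≈ -5.9998 - 0.076547*I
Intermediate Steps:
v = -32 (v = -2*16 = -32)
R = -1/64 (R = 1/(-64) = -1/64 ≈ -0.015625)
(R + √(26 + v))² = (-1/64 + √(26 - 32))² = (-1/64 + √(-6))² = (-1/64 + I*√6)²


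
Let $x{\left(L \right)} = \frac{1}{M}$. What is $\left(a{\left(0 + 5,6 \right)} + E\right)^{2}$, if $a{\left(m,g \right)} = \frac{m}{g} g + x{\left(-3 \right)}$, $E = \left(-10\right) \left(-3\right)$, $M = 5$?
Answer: $\frac{30976}{25} \approx 1239.0$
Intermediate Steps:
$E = 30$
$x{\left(L \right)} = \frac{1}{5}$
$a{\left(m,g \right)} = \frac{1}{5} + m$ ($a{\left(m,g \right)} = \frac{m}{g} g + \frac{1}{5} = m + \frac{1}{5} = \frac{1}{5} + m$)
$\left(a{\left(0 + 5,6 \right)} + E\right)^{2} = \left(\left(\frac{1}{5} + \left(0 + 5\right)\right) + 30\right)^{2} = \left(\left(\frac{1}{5} + 5\right) + 30\right)^{2} = \left(\frac{26}{5} + 30\right)^{2} = \left(\frac{176}{5}\right)^{2} = \frac{30976}{25}$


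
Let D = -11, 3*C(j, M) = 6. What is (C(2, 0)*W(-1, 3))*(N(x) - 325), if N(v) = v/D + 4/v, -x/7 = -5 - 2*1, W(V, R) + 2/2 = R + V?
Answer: -355064/539 ≈ -658.75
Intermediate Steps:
C(j, M) = 2 (C(j, M) = (⅓)*6 = 2)
W(V, R) = -1 + R + V (W(V, R) = -1 + (R + V) = -1 + R + V)
x = 49 (x = -7*(-5 - 2*1) = -7*(-5 - 2) = -7*(-7) = 49)
N(v) = 4/v - v/11 (N(v) = v/(-11) + 4/v = v*(-1/11) + 4/v = -v/11 + 4/v = 4/v - v/11)
(C(2, 0)*W(-1, 3))*(N(x) - 325) = (2*(-1 + 3 - 1))*((4/49 - 1/11*49) - 325) = (2*1)*((4*(1/49) - 49/11) - 325) = 2*((4/49 - 49/11) - 325) = 2*(-2357/539 - 325) = 2*(-177532/539) = -355064/539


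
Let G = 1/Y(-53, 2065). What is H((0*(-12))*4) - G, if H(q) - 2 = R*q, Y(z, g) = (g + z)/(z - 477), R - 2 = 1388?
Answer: 2277/1006 ≈ 2.2634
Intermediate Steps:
R = 1390 (R = 2 + 1388 = 1390)
Y(z, g) = (g + z)/(-477 + z)
H(q) = 2 + 1390*q
G = -265/1006 (G = 1/((2065 - 53)/(-477 - 53)) = 1/(2012/(-530)) = 1/(-1/530*2012) = 1/(-1006/265) = -265/1006 ≈ -0.26342)
H((0*(-12))*4) - G = (2 + 1390*((0*(-12))*4)) - 1*(-265/1006) = (2 + 1390*(0*4)) + 265/1006 = (2 + 1390*0) + 265/1006 = (2 + 0) + 265/1006 = 2 + 265/1006 = 2277/1006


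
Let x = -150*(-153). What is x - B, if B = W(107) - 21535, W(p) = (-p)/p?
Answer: 44486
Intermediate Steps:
W(p) = -1
x = 22950
B = -21536 (B = -1 - 21535 = -21536)
x - B = 22950 - 1*(-21536) = 22950 + 21536 = 44486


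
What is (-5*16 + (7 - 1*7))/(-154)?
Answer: 40/77 ≈ 0.51948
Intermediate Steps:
(-5*16 + (7 - 1*7))/(-154) = (-80 + (7 - 7))*(-1/154) = (-80 + 0)*(-1/154) = -80*(-1/154) = 40/77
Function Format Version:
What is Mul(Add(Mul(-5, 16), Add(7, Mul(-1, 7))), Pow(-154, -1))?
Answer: Rational(40, 77) ≈ 0.51948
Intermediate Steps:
Mul(Add(Mul(-5, 16), Add(7, Mul(-1, 7))), Pow(-154, -1)) = Mul(Add(-80, Add(7, -7)), Rational(-1, 154)) = Mul(Add(-80, 0), Rational(-1, 154)) = Mul(-80, Rational(-1, 154)) = Rational(40, 77)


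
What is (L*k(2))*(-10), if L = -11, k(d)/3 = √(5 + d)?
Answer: 330*√7 ≈ 873.10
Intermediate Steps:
k(d) = 3*√(5 + d)
(L*k(2))*(-10) = -33*√(5 + 2)*(-10) = -33*√7*(-10) = 330*√7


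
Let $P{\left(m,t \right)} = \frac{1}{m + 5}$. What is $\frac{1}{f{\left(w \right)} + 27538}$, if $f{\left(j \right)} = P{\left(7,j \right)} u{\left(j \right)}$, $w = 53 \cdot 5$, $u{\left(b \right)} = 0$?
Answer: $\frac{1}{27538} \approx 3.6313 \cdot 10^{-5}$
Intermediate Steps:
$P{\left(m,t \right)} = \frac{1}{5 + m}$
$w = 265$
$f{\left(j \right)} = 0$ ($f{\left(j \right)} = \frac{1}{5 + 7} \cdot 0 = \frac{1}{12} \cdot 0 = 0$)
$\frac{1}{f{\left(w \right)} + 27538} = \frac{1}{0 + 27538} = \frac{1}{27538}$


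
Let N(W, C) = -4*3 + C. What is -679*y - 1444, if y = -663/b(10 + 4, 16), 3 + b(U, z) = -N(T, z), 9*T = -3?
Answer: -65755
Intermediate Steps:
T = -⅓ (T = (⅑)*(-3) = -⅓ ≈ -0.33333)
N(W, C) = -12 + C
b(U, z) = 9 - z (b(U, z) = -3 - (-12 + z) = -3 + (12 - z) = 9 - z)
y = 663/7 (y = -663/(9 - 1*16) = -663/(9 - 16) = -663/(-7) = -663*(-⅐) = 663/7 ≈ 94.714)
-679*y - 1444 = -679*663/7 - 1444 = -64311 - 1444 = -65755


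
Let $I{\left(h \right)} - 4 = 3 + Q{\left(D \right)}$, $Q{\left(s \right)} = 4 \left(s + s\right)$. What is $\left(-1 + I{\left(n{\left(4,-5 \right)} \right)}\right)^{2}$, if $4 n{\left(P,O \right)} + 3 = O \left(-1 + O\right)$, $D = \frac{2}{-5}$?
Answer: $\frac{196}{25} \approx 7.84$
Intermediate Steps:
$D = - \frac{2}{5}$ ($D = 2 \left(- \frac{1}{5}\right) = - \frac{2}{5} \approx -0.4$)
$Q{\left(s \right)} = 8 s$ ($Q{\left(s \right)} = 4 \cdot 2 s = 8 s$)
$n{\left(P,O \right)} = - \frac{3}{4} + \frac{O \left(-1 + O\right)}{4}$
$I{\left(h \right)} = \frac{19}{5}$ ($I{\left(h \right)} = 4 + \left(3 + 8 \left(- \frac{2}{5}\right)\right) = 4 + \left(3 - \frac{16}{5}\right) = 4 - \frac{1}{5} = \frac{19}{5}$)
$\left(-1 + I{\left(n{\left(4,-5 \right)} \right)}\right)^{2} = \left(-1 + \frac{19}{5}\right)^{2} = \left(\frac{14}{5}\right)^{2} = \frac{196}{25}$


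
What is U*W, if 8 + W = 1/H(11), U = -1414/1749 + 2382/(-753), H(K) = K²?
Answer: 1686080540/53118879 ≈ 31.742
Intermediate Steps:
U = -1743620/438999 (U = -1414*1/1749 + 2382*(-1/753) = -1414/1749 - 794/251 = -1743620/438999 ≈ -3.9718)
W = -967/121 (W = -8 + 1/(11²) = -8 + 1/121 = -967/121 ≈ -7.9917)
U*W = -1743620/438999*(-967/121) = 1686080540/53118879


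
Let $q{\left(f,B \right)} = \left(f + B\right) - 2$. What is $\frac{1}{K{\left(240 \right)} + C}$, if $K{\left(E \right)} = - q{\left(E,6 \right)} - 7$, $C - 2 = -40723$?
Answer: $- \frac{1}{40972} \approx -2.4407 \cdot 10^{-5}$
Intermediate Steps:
$q{\left(f,B \right)} = -2 + B + f$ ($q{\left(f,B \right)} = \left(B + f\right) - 2 = -2 + B + f$)
$C = -40721$ ($C = 2 - 40723 = -40721$)
$K{\left(E \right)} = -11 - E$ ($K{\left(E \right)} = - (-2 + 6 + E) - 7 = - (4 + E) - 7 = \left(-4 - E\right) - 7 = -11 - E$)
$\frac{1}{K{\left(240 \right)} + C} = \frac{1}{\left(-11 - 240\right) - 40721} = \frac{1}{-251 - 40721} = \frac{1}{-40972} = - \frac{1}{40972}$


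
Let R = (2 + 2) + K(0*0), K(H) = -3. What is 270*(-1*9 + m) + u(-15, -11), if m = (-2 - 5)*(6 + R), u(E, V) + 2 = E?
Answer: -15677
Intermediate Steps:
R = 1 (R = (2 + 2) - 3 = 4 - 3 = 1)
u(E, V) = -2 + E
m = -49 (m = (-2 - 5)*(6 + 1) = -7*7 = -49)
270*(-1*9 + m) + u(-15, -11) = 270*(-1*9 - 49) + (-2 - 15) = 270*(-9 - 49) - 17 = 270*(-58) - 17 = -15660 - 17 = -15677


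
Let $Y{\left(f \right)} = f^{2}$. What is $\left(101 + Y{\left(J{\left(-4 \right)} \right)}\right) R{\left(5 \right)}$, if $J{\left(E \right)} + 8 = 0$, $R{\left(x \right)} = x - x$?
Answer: $0$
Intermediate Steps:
$R{\left(x \right)} = 0$
$J{\left(E \right)} = -8$ ($J{\left(E \right)} = -8 + 0 = -8$)
$\left(101 + Y{\left(J{\left(-4 \right)} \right)}\right) R{\left(5 \right)} = \left(101 + \left(-8\right)^{2}\right) 0 = \left(101 + 64\right) 0 = 165 \cdot 0 = 0$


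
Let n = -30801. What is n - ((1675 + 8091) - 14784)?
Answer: -25783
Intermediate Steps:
n - ((1675 + 8091) - 14784) = -30801 - ((1675 + 8091) - 14784) = -30801 - (9766 - 14784) = -30801 - 1*(-5018) = -30801 + 5018 = -25783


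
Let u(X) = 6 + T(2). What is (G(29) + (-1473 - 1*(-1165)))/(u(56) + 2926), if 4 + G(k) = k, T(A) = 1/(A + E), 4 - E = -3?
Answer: -2547/26389 ≈ -0.096517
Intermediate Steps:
E = 7 (E = 4 - 1*(-3) = 4 + 3 = 7)
T(A) = 1/(7 + A) (T(A) = 1/(A + 7) = 1/(7 + A))
G(k) = -4 + k
u(X) = 55/9 (u(X) = 6 + 1/(7 + 2) = 6 + 1/9 = 6 + ⅑ = 55/9)
(G(29) + (-1473 - 1*(-1165)))/(u(56) + 2926) = ((-4 + 29) + (-1473 - 1*(-1165)))/(55/9 + 2926) = (25 + (-1473 + 1165))/(26389/9) = (25 - 308)*(9/26389) = -283*9/26389 = -2547/26389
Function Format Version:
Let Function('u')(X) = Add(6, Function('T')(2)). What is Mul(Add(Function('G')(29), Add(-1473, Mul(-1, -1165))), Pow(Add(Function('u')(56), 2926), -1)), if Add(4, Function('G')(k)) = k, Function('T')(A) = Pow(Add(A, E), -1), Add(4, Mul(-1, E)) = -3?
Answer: Rational(-2547, 26389) ≈ -0.096517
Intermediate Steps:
E = 7 (E = Add(4, Mul(-1, -3)) = Add(4, 3) = 7)
Function('T')(A) = Pow(Add(7, A), -1) (Function('T')(A) = Pow(Add(A, 7), -1) = Pow(Add(7, A), -1))
Function('G')(k) = Add(-4, k)
Function('u')(X) = Rational(55, 9) (Function('u')(X) = Add(6, Pow(Add(7, 2), -1)) = Add(6, Pow(9, -1)) = Add(6, Rational(1, 9)) = Rational(55, 9))
Mul(Add(Function('G')(29), Add(-1473, Mul(-1, -1165))), Pow(Add(Function('u')(56), 2926), -1)) = Mul(Add(Add(-4, 29), Add(-1473, Mul(-1, -1165))), Pow(Add(Rational(55, 9), 2926), -1)) = Mul(Add(25, Add(-1473, 1165)), Pow(Rational(26389, 9), -1)) = Mul(Add(25, -308), Rational(9, 26389)) = Mul(-283, Rational(9, 26389)) = Rational(-2547, 26389)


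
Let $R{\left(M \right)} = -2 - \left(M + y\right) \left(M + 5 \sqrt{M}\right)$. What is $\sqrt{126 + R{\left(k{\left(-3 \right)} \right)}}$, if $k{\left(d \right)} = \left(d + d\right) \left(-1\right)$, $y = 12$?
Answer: $\sqrt{16 - 90 \sqrt{6}} \approx 14.299 i$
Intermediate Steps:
$k{\left(d \right)} = - 2 d$ ($k{\left(d \right)} = 2 d \left(-1\right) = - 2 d$)
$R{\left(M \right)} = -2 - \left(12 + M\right) \left(M + 5 \sqrt{M}\right)$ ($R{\left(M \right)} = -2 - \left(M + 12\right) \left(M + 5 \sqrt{M}\right) = -2 - \left(12 + M\right) \left(M + 5 \sqrt{M}\right)$)
$\sqrt{126 + R{\left(k{\left(-3 \right)} \right)}} = \sqrt{126 - \left(2 + \left(\left(-2\right) \left(-3\right)\right)^{2} + 5 \cdot 6 \sqrt{6} + 60 \sqrt{6} + 12 \left(-2\right) \left(-3\right)\right)} = \sqrt{126 - \left(110 + 30 \sqrt{6} + 60 \sqrt{6}\right)} = \sqrt{126 - \left(110 + 60 \sqrt{6} + 5 \cdot 6 \sqrt{6}\right)} = \sqrt{126 - \left(110 + 90 \sqrt{6}\right)} = \sqrt{16 - 90 \sqrt{6}}$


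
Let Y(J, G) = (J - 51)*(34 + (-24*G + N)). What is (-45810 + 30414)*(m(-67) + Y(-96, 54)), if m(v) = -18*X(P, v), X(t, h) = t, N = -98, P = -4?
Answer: -3079076832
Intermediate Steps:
m(v) = 72 (m(v) = -18*(-4) = 72)
Y(J, G) = (-64 - 24*G)*(-51 + J) (Y(J, G) = (J - 51)*(34 + (-24*G - 98)) = (-51 + J)*(34 + (-98 - 24*G)) = (-51 + J)*(-64 - 24*G) = (-64 - 24*G)*(-51 + J))
(-45810 + 30414)*(m(-67) + Y(-96, 54)) = (-45810 + 30414)*(72 + (3264 - 64*(-96) + 1224*54 - 24*54*(-96))) = -15396*(72 + (3264 + 6144 + 66096 + 124416)) = -15396*(72 + 199920) = -15396*199992 = -3079076832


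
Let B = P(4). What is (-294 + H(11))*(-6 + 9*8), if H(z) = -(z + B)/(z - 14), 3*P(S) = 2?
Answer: -57442/3 ≈ -19147.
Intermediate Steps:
P(S) = ⅔ (P(S) = (⅓)*2 = ⅔)
B = ⅔ ≈ 0.66667
H(z) = -(⅔ + z)/(-14 + z) (H(z) = -(z + ⅔)/(z - 14) = -(⅔ + z)/(-14 + z))
(-294 + H(11))*(-6 + 9*8) = (-294 + (-⅔ - 1*11)/(-14 + 11))*(-6 + 9*8) = (-294 + (-⅔ - 11)/(-3))*(-6 + 72) = (-294 - ⅓*(-35/3))*66 = (-294 + 35/9)*66 = -2611/9*66 = -57442/3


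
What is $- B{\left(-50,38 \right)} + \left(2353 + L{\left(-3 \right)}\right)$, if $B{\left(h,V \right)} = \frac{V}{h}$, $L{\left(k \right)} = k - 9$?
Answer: $\frac{58544}{25} \approx 2341.8$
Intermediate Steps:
$L{\left(k \right)} = -9 + k$ ($L{\left(k \right)} = k - 9 = -9 + k$)
$- B{\left(-50,38 \right)} + \left(2353 + L{\left(-3 \right)}\right) = - \frac{38}{-50} + \left(2353 - 12\right) = - \frac{38 \left(-1\right)}{50} + \left(2353 - 12\right) = \left(-1\right) \left(- \frac{19}{25}\right) + 2341 = \frac{19}{25} + 2341 = \frac{58544}{25}$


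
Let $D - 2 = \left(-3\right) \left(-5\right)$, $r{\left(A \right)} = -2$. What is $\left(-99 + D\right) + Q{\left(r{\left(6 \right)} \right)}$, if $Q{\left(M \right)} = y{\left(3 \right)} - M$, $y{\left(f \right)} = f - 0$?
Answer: $-77$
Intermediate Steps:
$y{\left(f \right)} = f$ ($y{\left(f \right)} = f + 0 = f$)
$Q{\left(M \right)} = 3 - M$
$D = 17$ ($D = 2 - -15 = 2 + 15 = 17$)
$\left(-99 + D\right) + Q{\left(r{\left(6 \right)} \right)} = \left(-99 + 17\right) + \left(3 - -2\right) = -82 + \left(3 + 2\right) = -82 + 5 = -77$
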